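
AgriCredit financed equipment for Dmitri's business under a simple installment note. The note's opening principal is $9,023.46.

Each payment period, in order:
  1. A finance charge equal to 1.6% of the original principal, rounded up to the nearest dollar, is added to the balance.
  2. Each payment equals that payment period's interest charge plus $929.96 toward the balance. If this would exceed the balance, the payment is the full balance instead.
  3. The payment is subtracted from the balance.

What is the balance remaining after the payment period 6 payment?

$3,443.70

# | Opening | Interest | Payment | End bal
1 | $9,023.46 | $145.00 | $1,074.96 | $8,093.50
2 | $8,093.50 | $145.00 | $1,074.96 | $7,163.54
3 | $7,163.54 | $145.00 | $1,074.96 | $6,233.58
4 | $6,233.58 | $145.00 | $1,074.96 | $5,303.62
5 | $5,303.62 | $145.00 | $1,074.96 | $4,373.66
6 | $4,373.66 | $145.00 | $1,074.96 | $3,443.70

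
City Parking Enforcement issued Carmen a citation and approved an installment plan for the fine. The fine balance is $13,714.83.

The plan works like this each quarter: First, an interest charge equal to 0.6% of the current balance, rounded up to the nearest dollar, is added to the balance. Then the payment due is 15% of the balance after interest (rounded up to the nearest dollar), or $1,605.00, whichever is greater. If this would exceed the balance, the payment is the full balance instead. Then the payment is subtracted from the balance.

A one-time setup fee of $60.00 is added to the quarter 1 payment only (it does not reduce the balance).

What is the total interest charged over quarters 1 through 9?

Quarter 1: opening $13,714.83; interest $83.00 → $13,797.83; payment $2,070.00 (+ $60.00 fee); balance $11,727.83
Quarter 2: opening $11,727.83; interest $71.00 → $11,798.83; payment $1,770.00; balance $10,028.83
Quarter 3: opening $10,028.83; interest $61.00 → $10,089.83; payment $1,605.00; balance $8,484.83
Quarter 4: opening $8,484.83; interest $51.00 → $8,535.83; payment $1,605.00; balance $6,930.83
Quarter 5: opening $6,930.83; interest $42.00 → $6,972.83; payment $1,605.00; balance $5,367.83
Quarter 6: opening $5,367.83; interest $33.00 → $5,400.83; payment $1,605.00; balance $3,795.83
Quarter 7: opening $3,795.83; interest $23.00 → $3,818.83; payment $1,605.00; balance $2,213.83
Quarter 8: opening $2,213.83; interest $14.00 → $2,227.83; payment $1,605.00; balance $622.83
Quarter 9: opening $622.83; interest $4.00 → $626.83; payment $626.83; balance $0.00
Total interest: $83.00 + $71.00 + $61.00 + $51.00 + $42.00 + $33.00 + $23.00 + $14.00 + $4.00 = $382.00

$382.00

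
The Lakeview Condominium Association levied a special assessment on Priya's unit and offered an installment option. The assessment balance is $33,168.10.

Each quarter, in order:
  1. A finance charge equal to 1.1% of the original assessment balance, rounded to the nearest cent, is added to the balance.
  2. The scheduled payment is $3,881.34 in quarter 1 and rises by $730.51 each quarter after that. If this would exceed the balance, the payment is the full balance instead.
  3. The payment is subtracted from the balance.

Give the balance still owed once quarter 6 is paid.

$1,111.51

Quarter 1: $33,168.10 +$364.85 interest = $33,532.95; pay $3,881.34 → $29,651.61
Quarter 2: $29,651.61 +$364.85 interest = $30,016.46; pay $4,611.85 → $25,404.61
Quarter 3: $25,404.61 +$364.85 interest = $25,769.46; pay $5,342.36 → $20,427.10
Quarter 4: $20,427.10 +$364.85 interest = $20,791.95; pay $6,072.87 → $14,719.08
Quarter 5: $14,719.08 +$364.85 interest = $15,083.93; pay $6,803.38 → $8,280.55
Quarter 6: $8,280.55 +$364.85 interest = $8,645.40; pay $7,533.89 → $1,111.51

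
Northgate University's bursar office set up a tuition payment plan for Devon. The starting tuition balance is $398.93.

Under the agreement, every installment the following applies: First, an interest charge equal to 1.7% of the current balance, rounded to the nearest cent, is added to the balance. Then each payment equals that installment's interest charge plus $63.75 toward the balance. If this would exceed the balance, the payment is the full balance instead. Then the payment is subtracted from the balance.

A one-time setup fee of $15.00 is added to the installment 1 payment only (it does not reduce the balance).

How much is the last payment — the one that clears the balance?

$16.71

Installment 1: opening $398.93; interest $6.78 → $405.71; payment $70.53 (+ $15.00 fee); balance $335.18
Installment 2: opening $335.18; interest $5.70 → $340.88; payment $69.45; balance $271.43
Installment 3: opening $271.43; interest $4.61 → $276.04; payment $68.36; balance $207.68
Installment 4: opening $207.68; interest $3.53 → $211.21; payment $67.28; balance $143.93
Installment 5: opening $143.93; interest $2.45 → $146.38; payment $66.20; balance $80.18
Installment 6: opening $80.18; interest $1.36 → $81.54; payment $65.11; balance $16.43
Installment 7: opening $16.43; interest $0.28 → $16.71; payment $16.71; balance $0.00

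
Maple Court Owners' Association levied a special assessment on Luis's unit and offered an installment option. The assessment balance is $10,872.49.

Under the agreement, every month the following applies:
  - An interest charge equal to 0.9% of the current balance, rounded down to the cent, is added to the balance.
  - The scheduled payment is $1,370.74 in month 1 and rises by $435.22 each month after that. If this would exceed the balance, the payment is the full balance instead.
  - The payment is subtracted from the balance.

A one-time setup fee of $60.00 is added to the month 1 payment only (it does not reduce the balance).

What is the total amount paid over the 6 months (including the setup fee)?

$11,266.79

Month 1: $10,872.49 +$97.85 interest = $10,970.34; pay $1,370.74 (+ $60.00 fee) → $9,599.60
Month 2: $9,599.60 +$86.39 interest = $9,685.99; pay $1,805.96 → $7,880.03
Month 3: $7,880.03 +$70.92 interest = $7,950.95; pay $2,241.18 → $5,709.77
Month 4: $5,709.77 +$51.38 interest = $5,761.15; pay $2,676.40 → $3,084.75
Month 5: $3,084.75 +$27.76 interest = $3,112.51; pay $3,111.62 → $0.89
Month 6: $0.89 +$0.00 interest = $0.89; pay $0.89 → $0.00
Total paid: $11,266.79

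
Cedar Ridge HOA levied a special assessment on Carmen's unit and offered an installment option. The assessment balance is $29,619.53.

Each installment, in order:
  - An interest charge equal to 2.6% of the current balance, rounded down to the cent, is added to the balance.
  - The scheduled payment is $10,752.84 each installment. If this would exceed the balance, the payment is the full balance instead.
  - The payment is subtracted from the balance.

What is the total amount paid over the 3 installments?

$31,144.43

# | Opening | Interest | Payment | End bal
1 | $29,619.53 | $770.10 | $10,752.84 | $19,636.79
2 | $19,636.79 | $510.55 | $10,752.84 | $9,394.50
3 | $9,394.50 | $244.25 | $9,638.75 | $0.00
Total paid: $31,144.43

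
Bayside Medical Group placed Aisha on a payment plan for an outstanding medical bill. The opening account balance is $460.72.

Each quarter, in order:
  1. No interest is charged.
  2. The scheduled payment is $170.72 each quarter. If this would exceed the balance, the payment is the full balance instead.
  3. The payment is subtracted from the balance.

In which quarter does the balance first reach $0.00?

Quarter 1: $460.72 − $170.72 → $290.00
Quarter 2: $290.00 − $170.72 → $119.28
Quarter 3: $119.28 − $119.28 → $0.00
Balance reaches $0.00 in quarter 3.

3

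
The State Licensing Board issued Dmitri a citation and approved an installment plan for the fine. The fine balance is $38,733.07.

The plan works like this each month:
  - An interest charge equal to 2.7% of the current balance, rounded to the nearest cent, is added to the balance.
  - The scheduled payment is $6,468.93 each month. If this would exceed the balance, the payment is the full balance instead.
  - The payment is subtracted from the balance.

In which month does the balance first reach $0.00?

7

Month 1: $38,733.07 +$1,045.79 interest = $39,778.86; pay $6,468.93 → $33,309.93
Month 2: $33,309.93 +$899.37 interest = $34,209.30; pay $6,468.93 → $27,740.37
Month 3: $27,740.37 +$748.99 interest = $28,489.36; pay $6,468.93 → $22,020.43
Month 4: $22,020.43 +$594.55 interest = $22,614.98; pay $6,468.93 → $16,146.05
Month 5: $16,146.05 +$435.94 interest = $16,581.99; pay $6,468.93 → $10,113.06
Month 6: $10,113.06 +$273.05 interest = $10,386.11; pay $6,468.93 → $3,917.18
Month 7: $3,917.18 +$105.76 interest = $4,022.94; pay $4,022.94 → $0.00
Balance reaches $0.00 in month 7.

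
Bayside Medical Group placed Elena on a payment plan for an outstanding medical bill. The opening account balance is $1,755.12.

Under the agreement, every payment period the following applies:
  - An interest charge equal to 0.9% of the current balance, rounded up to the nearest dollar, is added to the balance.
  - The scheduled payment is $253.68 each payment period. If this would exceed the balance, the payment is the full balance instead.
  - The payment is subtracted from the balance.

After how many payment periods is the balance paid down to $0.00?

# | Opening | Interest | Payment | End bal
1 | $1,755.12 | $16.00 | $253.68 | $1,517.44
2 | $1,517.44 | $14.00 | $253.68 | $1,277.76
3 | $1,277.76 | $12.00 | $253.68 | $1,036.08
4 | $1,036.08 | $10.00 | $253.68 | $792.40
5 | $792.40 | $8.00 | $253.68 | $546.72
6 | $546.72 | $5.00 | $253.68 | $298.04
7 | $298.04 | $3.00 | $253.68 | $47.36
8 | $47.36 | $1.00 | $48.36 | $0.00
Balance reaches $0.00 in payment period 8.

8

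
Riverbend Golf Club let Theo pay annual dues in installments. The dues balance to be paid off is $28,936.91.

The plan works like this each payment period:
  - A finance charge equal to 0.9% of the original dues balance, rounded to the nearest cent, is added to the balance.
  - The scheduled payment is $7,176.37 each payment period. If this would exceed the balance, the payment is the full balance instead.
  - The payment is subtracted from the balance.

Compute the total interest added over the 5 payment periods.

$1,302.15

# | Opening | Interest | Payment | End bal
1 | $28,936.91 | $260.43 | $7,176.37 | $22,020.97
2 | $22,020.97 | $260.43 | $7,176.37 | $15,105.03
3 | $15,105.03 | $260.43 | $7,176.37 | $8,189.09
4 | $8,189.09 | $260.43 | $7,176.37 | $1,273.15
5 | $1,273.15 | $260.43 | $1,533.58 | $0.00
Total interest: $260.43 + $260.43 + $260.43 + $260.43 + $260.43 = $1,302.15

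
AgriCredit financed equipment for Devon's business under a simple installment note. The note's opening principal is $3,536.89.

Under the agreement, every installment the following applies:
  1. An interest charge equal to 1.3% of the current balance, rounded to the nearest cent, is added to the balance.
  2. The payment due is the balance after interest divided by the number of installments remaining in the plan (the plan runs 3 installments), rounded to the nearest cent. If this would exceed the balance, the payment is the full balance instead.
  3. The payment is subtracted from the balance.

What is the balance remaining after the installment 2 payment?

Installment 1: opening $3,536.89; interest $45.98 → $3,582.87; payment $1,194.29; balance $2,388.58
Installment 2: opening $2,388.58; interest $31.05 → $2,419.63; payment $1,209.82; balance $1,209.81

$1,209.81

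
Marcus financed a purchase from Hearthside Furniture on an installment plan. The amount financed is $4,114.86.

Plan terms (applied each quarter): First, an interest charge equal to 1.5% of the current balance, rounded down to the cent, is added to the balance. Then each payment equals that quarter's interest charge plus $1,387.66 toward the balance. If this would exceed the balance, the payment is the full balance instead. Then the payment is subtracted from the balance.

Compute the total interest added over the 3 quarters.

$122.71

Quarter 1: $4,114.86 +$61.72 interest = $4,176.58; pay $1,449.38 → $2,727.20
Quarter 2: $2,727.20 +$40.90 interest = $2,768.10; pay $1,428.56 → $1,339.54
Quarter 3: $1,339.54 +$20.09 interest = $1,359.63; pay $1,359.63 → $0.00
Total interest: $61.72 + $40.90 + $20.09 = $122.71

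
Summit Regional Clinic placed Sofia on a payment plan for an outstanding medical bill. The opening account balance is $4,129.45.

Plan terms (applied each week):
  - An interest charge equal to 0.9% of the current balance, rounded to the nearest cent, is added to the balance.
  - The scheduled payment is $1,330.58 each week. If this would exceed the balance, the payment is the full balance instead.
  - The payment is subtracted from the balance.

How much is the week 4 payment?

Week 1: $4,129.45 +$37.17 interest = $4,166.62; pay $1,330.58 → $2,836.04
Week 2: $2,836.04 +$25.52 interest = $2,861.56; pay $1,330.58 → $1,530.98
Week 3: $1,530.98 +$13.78 interest = $1,544.76; pay $1,330.58 → $214.18
Week 4: $214.18 +$1.93 interest = $216.11; pay $216.11 → $0.00

$216.11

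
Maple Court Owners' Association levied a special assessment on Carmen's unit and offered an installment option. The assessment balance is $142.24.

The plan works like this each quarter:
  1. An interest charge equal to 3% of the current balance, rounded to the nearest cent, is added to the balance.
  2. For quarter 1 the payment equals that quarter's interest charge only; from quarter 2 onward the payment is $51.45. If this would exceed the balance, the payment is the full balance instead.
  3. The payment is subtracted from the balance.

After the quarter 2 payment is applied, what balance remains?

$95.06

Quarter 1: $142.24 +$4.27 interest = $146.51; pay $4.27 → $142.24
Quarter 2: $142.24 +$4.27 interest = $146.51; pay $51.45 → $95.06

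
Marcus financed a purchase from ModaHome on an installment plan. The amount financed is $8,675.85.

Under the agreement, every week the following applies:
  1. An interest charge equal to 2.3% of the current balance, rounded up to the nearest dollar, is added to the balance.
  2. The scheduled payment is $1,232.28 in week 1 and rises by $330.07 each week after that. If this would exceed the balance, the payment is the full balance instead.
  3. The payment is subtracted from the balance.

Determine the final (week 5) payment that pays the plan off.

$2,445.31

Week 1: opening $8,675.85; interest $200.00 → $8,875.85; payment $1,232.28; balance $7,643.57
Week 2: opening $7,643.57; interest $176.00 → $7,819.57; payment $1,562.35; balance $6,257.22
Week 3: opening $6,257.22; interest $144.00 → $6,401.22; payment $1,892.42; balance $4,508.80
Week 4: opening $4,508.80; interest $104.00 → $4,612.80; payment $2,222.49; balance $2,390.31
Week 5: opening $2,390.31; interest $55.00 → $2,445.31; payment $2,445.31; balance $0.00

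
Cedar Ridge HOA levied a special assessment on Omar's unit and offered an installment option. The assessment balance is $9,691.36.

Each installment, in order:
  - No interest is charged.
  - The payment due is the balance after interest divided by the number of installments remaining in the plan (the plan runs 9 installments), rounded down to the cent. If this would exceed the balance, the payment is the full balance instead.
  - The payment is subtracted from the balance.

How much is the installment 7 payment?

$1,076.82

Installment 1: $9,691.36 − $1,076.81 → $8,614.55
Installment 2: $8,614.55 − $1,076.81 → $7,537.74
Installment 3: $7,537.74 − $1,076.82 → $6,460.92
Installment 4: $6,460.92 − $1,076.82 → $5,384.10
Installment 5: $5,384.10 − $1,076.82 → $4,307.28
Installment 6: $4,307.28 − $1,076.82 → $3,230.46
Installment 7: $3,230.46 − $1,076.82 → $2,153.64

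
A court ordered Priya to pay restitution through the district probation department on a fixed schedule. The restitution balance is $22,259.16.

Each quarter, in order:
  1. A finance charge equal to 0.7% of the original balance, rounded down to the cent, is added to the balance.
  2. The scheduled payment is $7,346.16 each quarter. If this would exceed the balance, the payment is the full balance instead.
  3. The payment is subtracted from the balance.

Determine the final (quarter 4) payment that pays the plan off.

Quarter 1: opening $22,259.16; interest $155.81 → $22,414.97; payment $7,346.16; balance $15,068.81
Quarter 2: opening $15,068.81; interest $155.81 → $15,224.62; payment $7,346.16; balance $7,878.46
Quarter 3: opening $7,878.46; interest $155.81 → $8,034.27; payment $7,346.16; balance $688.11
Quarter 4: opening $688.11; interest $155.81 → $843.92; payment $843.92; balance $0.00

$843.92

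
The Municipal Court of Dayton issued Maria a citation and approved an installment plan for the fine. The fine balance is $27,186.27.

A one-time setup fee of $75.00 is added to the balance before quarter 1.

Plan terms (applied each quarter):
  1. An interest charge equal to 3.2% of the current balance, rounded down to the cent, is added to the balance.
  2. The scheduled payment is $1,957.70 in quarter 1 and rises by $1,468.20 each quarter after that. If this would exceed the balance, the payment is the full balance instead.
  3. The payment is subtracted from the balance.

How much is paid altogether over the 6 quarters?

$30,989.17

Quarter 1: $27,261.27 +$872.36 interest = $28,133.63; pay $1,957.70 → $26,175.93
Quarter 2: $26,175.93 +$837.62 interest = $27,013.55; pay $3,425.90 → $23,587.65
Quarter 3: $23,587.65 +$754.80 interest = $24,342.45; pay $4,894.10 → $19,448.35
Quarter 4: $19,448.35 +$622.34 interest = $20,070.69; pay $6,362.30 → $13,708.39
Quarter 5: $13,708.39 +$438.66 interest = $14,147.05; pay $7,830.50 → $6,316.55
Quarter 6: $6,316.55 +$202.12 interest = $6,518.67; pay $6,518.67 → $0.00
Total paid: $30,989.17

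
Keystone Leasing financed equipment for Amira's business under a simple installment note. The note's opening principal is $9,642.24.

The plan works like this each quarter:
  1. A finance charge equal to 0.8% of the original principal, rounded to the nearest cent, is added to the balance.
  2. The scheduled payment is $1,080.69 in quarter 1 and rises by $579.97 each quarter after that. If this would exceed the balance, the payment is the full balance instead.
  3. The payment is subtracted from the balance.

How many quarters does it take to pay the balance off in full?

5

Quarter 1: opening $9,642.24; interest $77.14 → $9,719.38; payment $1,080.69; balance $8,638.69
Quarter 2: opening $8,638.69; interest $77.14 → $8,715.83; payment $1,660.66; balance $7,055.17
Quarter 3: opening $7,055.17; interest $77.14 → $7,132.31; payment $2,240.63; balance $4,891.68
Quarter 4: opening $4,891.68; interest $77.14 → $4,968.82; payment $2,820.60; balance $2,148.22
Quarter 5: opening $2,148.22; interest $77.14 → $2,225.36; payment $2,225.36; balance $0.00
Balance reaches $0.00 in quarter 5.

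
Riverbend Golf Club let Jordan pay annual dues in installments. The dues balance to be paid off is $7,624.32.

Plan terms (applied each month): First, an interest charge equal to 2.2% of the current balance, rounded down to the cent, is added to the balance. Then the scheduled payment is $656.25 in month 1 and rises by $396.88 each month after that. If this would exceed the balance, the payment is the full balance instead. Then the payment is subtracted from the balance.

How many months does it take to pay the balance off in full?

Month 1: $7,624.32 +$167.73 interest = $7,792.05; pay $656.25 → $7,135.80
Month 2: $7,135.80 +$156.98 interest = $7,292.78; pay $1,053.13 → $6,239.65
Month 3: $6,239.65 +$137.27 interest = $6,376.92; pay $1,450.01 → $4,926.91
Month 4: $4,926.91 +$108.39 interest = $5,035.30; pay $1,846.89 → $3,188.41
Month 5: $3,188.41 +$70.14 interest = $3,258.55; pay $2,243.77 → $1,014.78
Month 6: $1,014.78 +$22.32 interest = $1,037.10; pay $1,037.10 → $0.00
Balance reaches $0.00 in month 6.

6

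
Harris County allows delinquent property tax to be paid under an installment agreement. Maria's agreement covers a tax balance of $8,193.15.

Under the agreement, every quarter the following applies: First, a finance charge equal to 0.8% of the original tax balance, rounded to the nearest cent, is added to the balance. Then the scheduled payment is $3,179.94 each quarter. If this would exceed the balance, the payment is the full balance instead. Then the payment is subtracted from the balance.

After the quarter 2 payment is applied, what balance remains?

$1,964.37

# | Opening | Interest | Payment | End bal
1 | $8,193.15 | $65.55 | $3,179.94 | $5,078.76
2 | $5,078.76 | $65.55 | $3,179.94 | $1,964.37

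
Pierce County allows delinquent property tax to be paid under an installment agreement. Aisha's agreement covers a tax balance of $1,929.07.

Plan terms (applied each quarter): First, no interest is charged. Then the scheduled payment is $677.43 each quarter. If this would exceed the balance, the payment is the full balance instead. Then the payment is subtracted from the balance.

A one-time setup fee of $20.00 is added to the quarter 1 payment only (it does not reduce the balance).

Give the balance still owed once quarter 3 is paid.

# | Opening | Payment | Fee | End bal
1 | $1,929.07 | $677.43 | $20.00 | $1,251.64
2 | $1,251.64 | $677.43 | — | $574.21
3 | $574.21 | $574.21 | — | $0.00

$0.00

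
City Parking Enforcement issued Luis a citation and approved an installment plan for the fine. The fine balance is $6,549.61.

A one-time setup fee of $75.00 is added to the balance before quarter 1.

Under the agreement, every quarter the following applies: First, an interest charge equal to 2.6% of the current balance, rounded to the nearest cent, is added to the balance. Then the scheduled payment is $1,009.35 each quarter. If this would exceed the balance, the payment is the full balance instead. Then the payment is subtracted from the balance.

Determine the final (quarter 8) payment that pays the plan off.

# | Opening | Interest | Payment | End bal
1 | $6,624.61 | $172.24 | $1,009.35 | $5,787.50
2 | $5,787.50 | $150.48 | $1,009.35 | $4,928.63
3 | $4,928.63 | $128.14 | $1,009.35 | $4,047.42
4 | $4,047.42 | $105.23 | $1,009.35 | $3,143.30
5 | $3,143.30 | $81.73 | $1,009.35 | $2,215.68
6 | $2,215.68 | $57.61 | $1,009.35 | $1,263.94
7 | $1,263.94 | $32.86 | $1,009.35 | $287.45
8 | $287.45 | $7.47 | $294.92 | $0.00

$294.92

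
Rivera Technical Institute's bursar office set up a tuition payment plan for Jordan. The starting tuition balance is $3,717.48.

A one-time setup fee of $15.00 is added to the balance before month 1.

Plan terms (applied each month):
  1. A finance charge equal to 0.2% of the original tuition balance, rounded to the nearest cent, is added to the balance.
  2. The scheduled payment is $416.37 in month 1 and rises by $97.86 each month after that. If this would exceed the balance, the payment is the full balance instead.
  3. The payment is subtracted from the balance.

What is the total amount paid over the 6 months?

$3,777.06

Month 1: opening $3,732.48; interest $7.43 → $3,739.91; payment $416.37; balance $3,323.54
Month 2: opening $3,323.54; interest $7.43 → $3,330.97; payment $514.23; balance $2,816.74
Month 3: opening $2,816.74; interest $7.43 → $2,824.17; payment $612.09; balance $2,212.08
Month 4: opening $2,212.08; interest $7.43 → $2,219.51; payment $709.95; balance $1,509.56
Month 5: opening $1,509.56; interest $7.43 → $1,516.99; payment $807.81; balance $709.18
Month 6: opening $709.18; interest $7.43 → $716.61; payment $716.61; balance $0.00
Total paid: $3,777.06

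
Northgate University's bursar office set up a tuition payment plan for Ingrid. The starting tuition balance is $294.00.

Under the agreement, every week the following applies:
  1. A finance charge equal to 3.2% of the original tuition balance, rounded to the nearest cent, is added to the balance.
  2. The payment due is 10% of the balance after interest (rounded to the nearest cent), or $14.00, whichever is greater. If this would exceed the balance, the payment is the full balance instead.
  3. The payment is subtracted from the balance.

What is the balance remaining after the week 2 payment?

Week 1: opening $294.00; interest $9.41 → $303.41; payment $30.34; balance $273.07
Week 2: opening $273.07; interest $9.41 → $282.48; payment $28.25; balance $254.23

$254.23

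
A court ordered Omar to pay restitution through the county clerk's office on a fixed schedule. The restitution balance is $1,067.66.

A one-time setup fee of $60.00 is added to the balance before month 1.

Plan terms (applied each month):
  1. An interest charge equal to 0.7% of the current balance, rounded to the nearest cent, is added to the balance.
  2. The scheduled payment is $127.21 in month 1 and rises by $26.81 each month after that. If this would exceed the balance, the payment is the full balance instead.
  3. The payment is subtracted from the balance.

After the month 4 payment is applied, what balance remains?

$483.75

Month 1: $1,127.66 +$7.89 interest = $1,135.55; pay $127.21 → $1,008.34
Month 2: $1,008.34 +$7.06 interest = $1,015.40; pay $154.02 → $861.38
Month 3: $861.38 +$6.03 interest = $867.41; pay $180.83 → $686.58
Month 4: $686.58 +$4.81 interest = $691.39; pay $207.64 → $483.75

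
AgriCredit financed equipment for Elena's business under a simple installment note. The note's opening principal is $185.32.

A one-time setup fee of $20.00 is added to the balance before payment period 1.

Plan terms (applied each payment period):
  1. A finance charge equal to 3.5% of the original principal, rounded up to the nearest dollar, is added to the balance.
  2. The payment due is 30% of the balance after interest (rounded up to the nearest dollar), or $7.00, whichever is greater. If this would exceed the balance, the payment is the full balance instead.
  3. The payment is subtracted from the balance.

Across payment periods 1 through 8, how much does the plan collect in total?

$236.00

# | Opening | Interest | Payment | End bal
1 | $205.32 | $7.00 | $64.00 | $148.32
2 | $148.32 | $7.00 | $47.00 | $108.32
3 | $108.32 | $7.00 | $35.00 | $80.32
4 | $80.32 | $7.00 | $27.00 | $60.32
5 | $60.32 | $7.00 | $21.00 | $46.32
6 | $46.32 | $7.00 | $16.00 | $37.32
7 | $37.32 | $7.00 | $14.00 | $30.32
8 | $30.32 | $7.00 | $12.00 | $25.32
Total paid: $236.00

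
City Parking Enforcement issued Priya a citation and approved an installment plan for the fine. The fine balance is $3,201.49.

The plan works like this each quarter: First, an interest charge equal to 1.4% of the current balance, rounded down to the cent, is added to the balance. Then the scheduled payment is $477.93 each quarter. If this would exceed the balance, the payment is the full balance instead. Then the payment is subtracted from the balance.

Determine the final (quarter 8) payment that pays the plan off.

$39.90

Quarter 1: $3,201.49 +$44.82 interest = $3,246.31; pay $477.93 → $2,768.38
Quarter 2: $2,768.38 +$38.75 interest = $2,807.13; pay $477.93 → $2,329.20
Quarter 3: $2,329.20 +$32.60 interest = $2,361.80; pay $477.93 → $1,883.87
Quarter 4: $1,883.87 +$26.37 interest = $1,910.24; pay $477.93 → $1,432.31
Quarter 5: $1,432.31 +$20.05 interest = $1,452.36; pay $477.93 → $974.43
Quarter 6: $974.43 +$13.64 interest = $988.07; pay $477.93 → $510.14
Quarter 7: $510.14 +$7.14 interest = $517.28; pay $477.93 → $39.35
Quarter 8: $39.35 +$0.55 interest = $39.90; pay $39.90 → $0.00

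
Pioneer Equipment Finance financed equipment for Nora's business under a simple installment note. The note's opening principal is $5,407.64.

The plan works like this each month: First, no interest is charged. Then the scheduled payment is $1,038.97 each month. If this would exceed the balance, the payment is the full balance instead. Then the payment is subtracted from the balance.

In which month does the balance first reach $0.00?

# | Opening | Payment | End bal
1 | $5,407.64 | $1,038.97 | $4,368.67
2 | $4,368.67 | $1,038.97 | $3,329.70
3 | $3,329.70 | $1,038.97 | $2,290.73
4 | $2,290.73 | $1,038.97 | $1,251.76
5 | $1,251.76 | $1,038.97 | $212.79
6 | $212.79 | $212.79 | $0.00
Balance reaches $0.00 in month 6.

6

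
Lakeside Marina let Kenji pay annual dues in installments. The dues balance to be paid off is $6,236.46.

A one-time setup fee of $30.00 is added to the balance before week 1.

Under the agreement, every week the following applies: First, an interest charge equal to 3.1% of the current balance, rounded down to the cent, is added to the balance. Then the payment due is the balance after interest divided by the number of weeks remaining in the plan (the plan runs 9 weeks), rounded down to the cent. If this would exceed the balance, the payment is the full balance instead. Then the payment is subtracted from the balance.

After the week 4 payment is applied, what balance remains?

$3,933.55

Week 1: opening $6,266.46; interest $194.26 → $6,460.72; payment $717.85; balance $5,742.87
Week 2: opening $5,742.87; interest $178.02 → $5,920.89; payment $740.11; balance $5,180.78
Week 3: opening $5,180.78; interest $160.60 → $5,341.38; payment $763.05; balance $4,578.33
Week 4: opening $4,578.33; interest $141.92 → $4,720.25; payment $786.70; balance $3,933.55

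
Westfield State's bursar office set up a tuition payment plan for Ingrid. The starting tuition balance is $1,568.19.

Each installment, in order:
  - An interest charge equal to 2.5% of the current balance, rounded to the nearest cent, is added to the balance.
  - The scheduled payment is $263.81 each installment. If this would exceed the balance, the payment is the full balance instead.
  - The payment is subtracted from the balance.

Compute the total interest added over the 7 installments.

$151.47

Installment 1: $1,568.19 +$39.20 interest = $1,607.39; pay $263.81 → $1,343.58
Installment 2: $1,343.58 +$33.59 interest = $1,377.17; pay $263.81 → $1,113.36
Installment 3: $1,113.36 +$27.83 interest = $1,141.19; pay $263.81 → $877.38
Installment 4: $877.38 +$21.93 interest = $899.31; pay $263.81 → $635.50
Installment 5: $635.50 +$15.89 interest = $651.39; pay $263.81 → $387.58
Installment 6: $387.58 +$9.69 interest = $397.27; pay $263.81 → $133.46
Installment 7: $133.46 +$3.34 interest = $136.80; pay $136.80 → $0.00
Total interest: $39.20 + $33.59 + $27.83 + $21.93 + $15.89 + $9.69 + $3.34 = $151.47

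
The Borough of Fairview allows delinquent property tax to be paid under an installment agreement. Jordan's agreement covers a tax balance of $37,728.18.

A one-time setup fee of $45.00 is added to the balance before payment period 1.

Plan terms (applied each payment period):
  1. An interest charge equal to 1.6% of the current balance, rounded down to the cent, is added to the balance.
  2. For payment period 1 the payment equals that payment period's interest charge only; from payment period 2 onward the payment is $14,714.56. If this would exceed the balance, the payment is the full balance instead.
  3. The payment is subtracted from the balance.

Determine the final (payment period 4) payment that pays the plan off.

Payment period 1: $37,773.18 +$604.37 interest = $38,377.55; pay $604.37 → $37,773.18
Payment period 2: $37,773.18 +$604.37 interest = $38,377.55; pay $14,714.56 → $23,662.99
Payment period 3: $23,662.99 +$378.60 interest = $24,041.59; pay $14,714.56 → $9,327.03
Payment period 4: $9,327.03 +$149.23 interest = $9,476.26; pay $9,476.26 → $0.00

$9,476.26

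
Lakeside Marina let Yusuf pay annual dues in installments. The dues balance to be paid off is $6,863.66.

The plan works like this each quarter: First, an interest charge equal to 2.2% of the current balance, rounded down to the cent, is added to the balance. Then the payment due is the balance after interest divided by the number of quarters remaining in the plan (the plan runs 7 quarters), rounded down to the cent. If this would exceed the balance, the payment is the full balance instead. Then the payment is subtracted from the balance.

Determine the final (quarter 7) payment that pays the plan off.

$1,141.86

Quarter 1: opening $6,863.66; interest $151.00 → $7,014.66; payment $1,002.09; balance $6,012.57
Quarter 2: opening $6,012.57; interest $132.27 → $6,144.84; payment $1,024.14; balance $5,120.70
Quarter 3: opening $5,120.70; interest $112.65 → $5,233.35; payment $1,046.67; balance $4,186.68
Quarter 4: opening $4,186.68; interest $92.10 → $4,278.78; payment $1,069.69; balance $3,209.09
Quarter 5: opening $3,209.09; interest $70.59 → $3,279.68; payment $1,093.22; balance $2,186.46
Quarter 6: opening $2,186.46; interest $48.10 → $2,234.56; payment $1,117.28; balance $1,117.28
Quarter 7: opening $1,117.28; interest $24.58 → $1,141.86; payment $1,141.86; balance $0.00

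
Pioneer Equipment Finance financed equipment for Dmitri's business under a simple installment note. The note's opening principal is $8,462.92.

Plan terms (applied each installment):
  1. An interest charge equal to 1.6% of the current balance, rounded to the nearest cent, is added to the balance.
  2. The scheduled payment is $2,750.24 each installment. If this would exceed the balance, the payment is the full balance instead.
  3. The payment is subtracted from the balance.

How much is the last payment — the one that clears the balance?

Installment 1: $8,462.92 +$135.41 interest = $8,598.33; pay $2,750.24 → $5,848.09
Installment 2: $5,848.09 +$93.57 interest = $5,941.66; pay $2,750.24 → $3,191.42
Installment 3: $3,191.42 +$51.06 interest = $3,242.48; pay $2,750.24 → $492.24
Installment 4: $492.24 +$7.88 interest = $500.12; pay $500.12 → $0.00

$500.12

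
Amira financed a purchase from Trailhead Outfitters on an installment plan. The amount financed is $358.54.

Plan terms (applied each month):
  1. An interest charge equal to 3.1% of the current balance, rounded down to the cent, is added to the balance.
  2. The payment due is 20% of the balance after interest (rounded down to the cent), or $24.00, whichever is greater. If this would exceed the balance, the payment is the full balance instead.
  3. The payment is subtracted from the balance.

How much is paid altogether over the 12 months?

Month 1: $358.54 +$11.11 interest = $369.65; pay $73.93 → $295.72
Month 2: $295.72 +$9.16 interest = $304.88; pay $60.97 → $243.91
Month 3: $243.91 +$7.56 interest = $251.47; pay $50.29 → $201.18
Month 4: $201.18 +$6.23 interest = $207.41; pay $41.48 → $165.93
Month 5: $165.93 +$5.14 interest = $171.07; pay $34.21 → $136.86
Month 6: $136.86 +$4.24 interest = $141.10; pay $28.22 → $112.88
Month 7: $112.88 +$3.49 interest = $116.37; pay $24.00 → $92.37
Month 8: $92.37 +$2.86 interest = $95.23; pay $24.00 → $71.23
Month 9: $71.23 +$2.20 interest = $73.43; pay $24.00 → $49.43
Month 10: $49.43 +$1.53 interest = $50.96; pay $24.00 → $26.96
Month 11: $26.96 +$0.83 interest = $27.79; pay $24.00 → $3.79
Month 12: $3.79 +$0.11 interest = $3.90; pay $3.90 → $0.00
Total paid: $413.00

$413.00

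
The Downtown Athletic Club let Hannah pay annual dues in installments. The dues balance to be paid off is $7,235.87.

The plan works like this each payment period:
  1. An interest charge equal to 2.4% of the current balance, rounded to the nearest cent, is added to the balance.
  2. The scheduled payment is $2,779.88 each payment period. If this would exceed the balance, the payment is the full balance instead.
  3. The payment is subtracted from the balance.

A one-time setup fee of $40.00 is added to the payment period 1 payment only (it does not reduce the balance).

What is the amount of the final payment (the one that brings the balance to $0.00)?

$2,007.94

Payment period 1: opening $7,235.87; interest $173.66 → $7,409.53; payment $2,779.88 (+ $40.00 fee); balance $4,629.65
Payment period 2: opening $4,629.65; interest $111.11 → $4,740.76; payment $2,779.88; balance $1,960.88
Payment period 3: opening $1,960.88; interest $47.06 → $2,007.94; payment $2,007.94; balance $0.00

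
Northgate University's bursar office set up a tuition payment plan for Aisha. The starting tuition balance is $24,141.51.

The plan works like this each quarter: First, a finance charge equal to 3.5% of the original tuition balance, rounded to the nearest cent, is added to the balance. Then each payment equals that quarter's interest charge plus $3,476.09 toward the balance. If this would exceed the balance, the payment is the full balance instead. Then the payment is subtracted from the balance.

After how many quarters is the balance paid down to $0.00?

7

Quarter 1: opening $24,141.51; interest $844.95 → $24,986.46; payment $4,321.04; balance $20,665.42
Quarter 2: opening $20,665.42; interest $844.95 → $21,510.37; payment $4,321.04; balance $17,189.33
Quarter 3: opening $17,189.33; interest $844.95 → $18,034.28; payment $4,321.04; balance $13,713.24
Quarter 4: opening $13,713.24; interest $844.95 → $14,558.19; payment $4,321.04; balance $10,237.15
Quarter 5: opening $10,237.15; interest $844.95 → $11,082.10; payment $4,321.04; balance $6,761.06
Quarter 6: opening $6,761.06; interest $844.95 → $7,606.01; payment $4,321.04; balance $3,284.97
Quarter 7: opening $3,284.97; interest $844.95 → $4,129.92; payment $4,129.92; balance $0.00
Balance reaches $0.00 in quarter 7.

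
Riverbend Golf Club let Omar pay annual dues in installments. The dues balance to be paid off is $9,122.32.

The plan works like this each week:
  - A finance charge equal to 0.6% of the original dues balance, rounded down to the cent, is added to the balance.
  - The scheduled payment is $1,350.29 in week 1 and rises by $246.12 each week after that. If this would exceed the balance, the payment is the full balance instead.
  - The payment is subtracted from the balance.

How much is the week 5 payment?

# | Opening | Interest | Payment | End bal
1 | $9,122.32 | $54.73 | $1,350.29 | $7,826.76
2 | $7,826.76 | $54.73 | $1,596.41 | $6,285.08
3 | $6,285.08 | $54.73 | $1,842.53 | $4,497.28
4 | $4,497.28 | $54.73 | $2,088.65 | $2,463.36
5 | $2,463.36 | $54.73 | $2,334.77 | $183.32

$2,334.77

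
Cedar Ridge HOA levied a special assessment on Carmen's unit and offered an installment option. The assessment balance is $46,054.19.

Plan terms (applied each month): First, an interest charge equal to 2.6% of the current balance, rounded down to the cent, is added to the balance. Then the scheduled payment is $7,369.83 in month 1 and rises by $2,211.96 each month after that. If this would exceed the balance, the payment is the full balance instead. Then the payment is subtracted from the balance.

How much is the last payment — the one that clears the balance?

Month 1: $46,054.19 +$1,197.40 interest = $47,251.59; pay $7,369.83 → $39,881.76
Month 2: $39,881.76 +$1,036.92 interest = $40,918.68; pay $9,581.79 → $31,336.89
Month 3: $31,336.89 +$814.75 interest = $32,151.64; pay $11,793.75 → $20,357.89
Month 4: $20,357.89 +$529.30 interest = $20,887.19; pay $14,005.71 → $6,881.48
Month 5: $6,881.48 +$178.91 interest = $7,060.39; pay $7,060.39 → $0.00

$7,060.39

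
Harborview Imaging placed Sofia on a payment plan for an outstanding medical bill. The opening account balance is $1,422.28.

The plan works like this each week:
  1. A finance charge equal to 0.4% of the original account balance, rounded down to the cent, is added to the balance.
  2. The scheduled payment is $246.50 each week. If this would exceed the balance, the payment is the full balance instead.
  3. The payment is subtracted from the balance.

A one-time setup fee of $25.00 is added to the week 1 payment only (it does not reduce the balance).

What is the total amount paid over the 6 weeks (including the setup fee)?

$1,481.36

# | Opening | Interest | Payment | Fee | End bal
1 | $1,422.28 | $5.68 | $246.50 | $25.00 | $1,181.46
2 | $1,181.46 | $5.68 | $246.50 | — | $940.64
3 | $940.64 | $5.68 | $246.50 | — | $699.82
4 | $699.82 | $5.68 | $246.50 | — | $459.00
5 | $459.00 | $5.68 | $246.50 | — | $218.18
6 | $218.18 | $5.68 | $223.86 | — | $0.00
Total paid: $1,481.36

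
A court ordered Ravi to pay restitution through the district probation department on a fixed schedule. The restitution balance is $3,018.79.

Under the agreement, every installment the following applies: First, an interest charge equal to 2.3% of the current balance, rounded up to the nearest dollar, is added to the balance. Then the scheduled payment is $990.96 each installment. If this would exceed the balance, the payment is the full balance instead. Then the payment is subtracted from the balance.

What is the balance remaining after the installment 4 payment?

Installment 1: $3,018.79 +$70.00 interest = $3,088.79; pay $990.96 → $2,097.83
Installment 2: $2,097.83 +$49.00 interest = $2,146.83; pay $990.96 → $1,155.87
Installment 3: $1,155.87 +$27.00 interest = $1,182.87; pay $990.96 → $191.91
Installment 4: $191.91 +$5.00 interest = $196.91; pay $196.91 → $0.00

$0.00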